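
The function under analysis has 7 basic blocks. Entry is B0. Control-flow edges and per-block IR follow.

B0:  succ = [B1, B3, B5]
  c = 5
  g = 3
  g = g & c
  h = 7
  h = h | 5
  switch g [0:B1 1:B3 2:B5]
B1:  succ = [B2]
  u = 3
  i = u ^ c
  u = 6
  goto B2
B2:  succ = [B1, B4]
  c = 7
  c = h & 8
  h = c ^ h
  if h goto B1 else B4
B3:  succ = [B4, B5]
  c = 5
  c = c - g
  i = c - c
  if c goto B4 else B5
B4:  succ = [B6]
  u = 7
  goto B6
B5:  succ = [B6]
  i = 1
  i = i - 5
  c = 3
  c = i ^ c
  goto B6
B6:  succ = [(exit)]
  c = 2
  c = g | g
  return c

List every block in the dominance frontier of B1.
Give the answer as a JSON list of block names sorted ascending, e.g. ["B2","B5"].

idom tree: B1←B0 B2←B1 B3←B0 B4←B0 B5←B0 B6←B0
Dom∩ at merges:
  B1: preds {B0,B2}: {B0} ∩ {B0,B1,B2} = {B0}; idom=B0
  B4: preds {B2,B3}: {B0,B1,B2} ∩ {B0,B3} = {B0}; idom=B0
  B5: preds {B0,B3}: {B0} ∩ {B0,B3} = {B0}; idom=B0
  B6: preds {B4,B5}: {B0,B4} ∩ {B0,B5} = {B0}; idom=B0

Frontier:
  B1←B0: walk · to B0
  B1←B2: walk B2→B1 to B0
  B4←B2: walk B2→B1 to B0
  B4←B3: walk B3 to B0
  B5←B0: walk · to B0
  B5←B3: walk B3 to B0
  B6←B4: walk B4 to B0
  B6←B5: walk B5 to B0
  B0 → ∅
  B1 → {B1,B4}
  B2 → {B1,B4}
  B3 → {B4,B5}
  B4 → {B6}
  B5 → {B6}
  B6 → ∅

DF(B1) = ["B1", "B4"]

Answer: ["B1", "B4"]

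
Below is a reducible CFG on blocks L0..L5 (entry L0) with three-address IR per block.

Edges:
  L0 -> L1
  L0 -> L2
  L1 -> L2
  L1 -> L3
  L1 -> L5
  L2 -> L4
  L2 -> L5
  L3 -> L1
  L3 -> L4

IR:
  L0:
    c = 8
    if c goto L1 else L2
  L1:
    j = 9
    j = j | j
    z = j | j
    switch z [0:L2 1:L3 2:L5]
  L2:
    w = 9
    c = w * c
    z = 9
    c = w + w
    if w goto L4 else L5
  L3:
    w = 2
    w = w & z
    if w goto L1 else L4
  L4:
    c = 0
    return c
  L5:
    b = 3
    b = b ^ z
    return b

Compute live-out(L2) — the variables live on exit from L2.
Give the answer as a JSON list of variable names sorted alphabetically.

def/use:
  L0 def {c} use ∅
  L1 def {j,z} use ∅
  L2 def {c,w,z} use {c}
  L3 def {w} use {z}
  L4 def {c} use ∅
  L5 def {b} use {z}

Live sets:
  live L0: ∅→{c}
  live L1: {c}→{c,z}
  live L2: {c}→{z}
  live L3: {c,z}→{c}
  live L4: ∅→∅
  live L5: {z}→∅

live-out(L2) = ["z"]

Answer: ["z"]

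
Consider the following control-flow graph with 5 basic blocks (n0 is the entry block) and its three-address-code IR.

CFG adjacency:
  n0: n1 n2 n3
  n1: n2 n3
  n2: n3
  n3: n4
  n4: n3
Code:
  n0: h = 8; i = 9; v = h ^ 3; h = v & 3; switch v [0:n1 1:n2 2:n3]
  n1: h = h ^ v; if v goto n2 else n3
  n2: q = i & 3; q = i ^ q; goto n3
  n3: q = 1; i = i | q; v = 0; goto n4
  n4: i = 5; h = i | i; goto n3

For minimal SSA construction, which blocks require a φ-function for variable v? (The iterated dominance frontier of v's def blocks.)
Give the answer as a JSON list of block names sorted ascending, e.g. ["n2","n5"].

Answer: ["n3"]

Derivation:
idom tree: n1←n0 n2←n0 n3←n0 n4←n3
Dom at joins:
  n2: preds {n0,n1}: {n0} ∩ {n0,n1} = {n0}; idom=n0
  n3: preds {n0,n1,n2,n4}: {n0} ∩ {n0,n1} ∩ {n0,n2} ∩ {n0,n3,n4} = {n0}; idom=n0

DF derivation:
  n2←n0: walk · to n0
  n2←n1: walk n1 to n0
  n3←n0: walk · to n0
  n3←n1: walk n1 to n0
  n3←n2: walk n2 to n0
  n3←n4: walk n4→n3 to n0
  DF(n0)=∅
  DF(n1)={n2,n3}
  DF(n2)={n3}
  DF(n3)={n3}
  DF(n4)={n3}

φ for v: defs {n0,n3}
  DF⁺ = {n3}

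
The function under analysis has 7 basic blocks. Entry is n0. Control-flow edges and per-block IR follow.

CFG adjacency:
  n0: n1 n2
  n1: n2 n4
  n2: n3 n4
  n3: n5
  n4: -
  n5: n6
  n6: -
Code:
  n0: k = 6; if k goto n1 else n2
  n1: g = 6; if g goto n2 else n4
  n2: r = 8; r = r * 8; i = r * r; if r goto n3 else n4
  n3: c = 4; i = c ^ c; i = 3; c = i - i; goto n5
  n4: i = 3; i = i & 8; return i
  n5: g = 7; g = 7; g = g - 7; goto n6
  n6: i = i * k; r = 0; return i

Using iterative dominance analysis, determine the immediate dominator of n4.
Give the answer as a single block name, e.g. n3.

Answer: n0

Analysis:
idom tree: n1←n0 n2←n0 n3←n2 n4←n0 n5←n3 n6←n5
Join-block Dom:
  n2: preds {n0,n1}: {n0} ∩ {n0,n1} = {n0}; idom=n0
  n4: preds {n1,n2}: {n0,n1} ∩ {n0,n2} = {n0}; idom=n0

idom(n4) = n0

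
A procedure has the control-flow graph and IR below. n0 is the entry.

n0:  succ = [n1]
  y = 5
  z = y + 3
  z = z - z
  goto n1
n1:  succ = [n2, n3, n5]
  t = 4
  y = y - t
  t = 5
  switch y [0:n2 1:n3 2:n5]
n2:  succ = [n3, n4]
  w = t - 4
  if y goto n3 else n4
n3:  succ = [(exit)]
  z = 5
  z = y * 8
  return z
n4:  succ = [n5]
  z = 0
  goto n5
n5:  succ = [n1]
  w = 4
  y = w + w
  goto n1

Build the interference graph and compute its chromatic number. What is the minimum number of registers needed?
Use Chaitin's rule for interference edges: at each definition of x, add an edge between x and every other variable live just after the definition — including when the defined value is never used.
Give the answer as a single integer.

Answer: 2

Analysis:
Block summaries:
  n0: def={y,z} ue=∅
  n1: def={t,y} ue={y}
  n2: def={w} ue={t,y}
  n3: def={z} ue={y}
  n4: def={z} ue=∅
  n5: def={w,y} ue=∅

Live sets:
  n0: in=∅ out={y}
  n1: in={y} out={t,y}
  n2: in={t,y} out={y}
  n3: in={y} out=∅
  n4: in=∅ out=∅
  n5: in=∅ out={y}

Interfere edges:
  t — {y}
  w — {y}
  y — {t,w,z}
  z — {y}

Registers:
  clique {t,y} ⇒ need ≥ 2
  assign t→c1 w→c1 y→c0 z→c1 — no edge inside a register ⇒ χ ≤ 2
  χ = 2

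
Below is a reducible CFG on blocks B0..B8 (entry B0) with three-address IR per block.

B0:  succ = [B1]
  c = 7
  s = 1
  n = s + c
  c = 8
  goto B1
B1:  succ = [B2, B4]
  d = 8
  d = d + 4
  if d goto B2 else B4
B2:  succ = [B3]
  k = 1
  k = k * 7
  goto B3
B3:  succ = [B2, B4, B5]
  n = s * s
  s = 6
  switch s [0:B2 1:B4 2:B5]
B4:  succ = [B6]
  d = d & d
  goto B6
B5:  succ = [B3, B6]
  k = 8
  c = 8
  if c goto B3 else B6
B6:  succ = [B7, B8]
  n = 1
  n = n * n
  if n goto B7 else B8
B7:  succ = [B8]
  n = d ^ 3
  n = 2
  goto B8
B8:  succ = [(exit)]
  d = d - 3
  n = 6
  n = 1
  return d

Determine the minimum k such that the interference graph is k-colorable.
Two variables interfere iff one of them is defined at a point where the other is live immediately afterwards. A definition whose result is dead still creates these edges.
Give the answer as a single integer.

def/use:
  B0 def {c,n,s} use ∅
  B1 def {d} use ∅
  B2 def {k} use ∅
  B3 def {n,s} use {s}
  B4 def {d} use {d}
  B5 def {c,k} use ∅
  B6 def {n} use ∅
  B7 def {n} use {d}
  B8 def {d,n} use {d}

Backward fixpoint:
  B0 li=∅ lo={s}
  B1 li={s} lo={d,s}
  B2 li={d,s} lo={d,s}
  B3 li={d,s} lo={d,s}
  B4 li={d} lo={d}
  B5 li={d,s} lo={d,s}
  B6 li={d} lo={d}
  B7 li={d} lo={d}
  B8 li={d} lo=∅

Interfere edges:
  c: {d,s}
  d: {c,k,n,s}
  k: {d,s}
  n: {d,s}
  s: {c,d,k,n}

Chromatic number:
  {c,d,s} pairwise interfere (3-clique) ⇒ χ ≥ 3
  3-colouring: r0={d}  r1={s}  r2={c,k,n}
  χ = 3

Answer: 3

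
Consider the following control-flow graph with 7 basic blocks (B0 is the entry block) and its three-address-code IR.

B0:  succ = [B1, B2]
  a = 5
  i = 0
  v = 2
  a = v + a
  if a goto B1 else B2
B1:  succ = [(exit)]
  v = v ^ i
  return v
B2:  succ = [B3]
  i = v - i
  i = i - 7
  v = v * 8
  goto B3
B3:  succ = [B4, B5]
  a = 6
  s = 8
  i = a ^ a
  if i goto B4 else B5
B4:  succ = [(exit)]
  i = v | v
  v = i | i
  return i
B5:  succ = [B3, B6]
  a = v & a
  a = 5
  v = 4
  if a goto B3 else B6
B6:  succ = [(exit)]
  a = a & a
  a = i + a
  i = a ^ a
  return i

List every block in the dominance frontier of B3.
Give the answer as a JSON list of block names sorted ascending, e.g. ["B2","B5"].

idom tree: B1←B0 B2←B0 B3←B2 B4←B3 B5←B3 B6←B5
Join-block Dom:
  B3: preds {B2,B5}: {B0,B2} ∩ {B0,B2,B3,B5} = {B0,B2}; idom=B2

DF derivation:
  B3←B2: walk · to B2
  B3←B5: walk B5→B3 to B2
  B0: DF=∅
  B1: DF=∅
  B2: DF=∅
  B3: DF={B3}
  B4: DF=∅
  B5: DF={B3}
  B6: DF=∅

DF(B3) = ["B3"]

Answer: ["B3"]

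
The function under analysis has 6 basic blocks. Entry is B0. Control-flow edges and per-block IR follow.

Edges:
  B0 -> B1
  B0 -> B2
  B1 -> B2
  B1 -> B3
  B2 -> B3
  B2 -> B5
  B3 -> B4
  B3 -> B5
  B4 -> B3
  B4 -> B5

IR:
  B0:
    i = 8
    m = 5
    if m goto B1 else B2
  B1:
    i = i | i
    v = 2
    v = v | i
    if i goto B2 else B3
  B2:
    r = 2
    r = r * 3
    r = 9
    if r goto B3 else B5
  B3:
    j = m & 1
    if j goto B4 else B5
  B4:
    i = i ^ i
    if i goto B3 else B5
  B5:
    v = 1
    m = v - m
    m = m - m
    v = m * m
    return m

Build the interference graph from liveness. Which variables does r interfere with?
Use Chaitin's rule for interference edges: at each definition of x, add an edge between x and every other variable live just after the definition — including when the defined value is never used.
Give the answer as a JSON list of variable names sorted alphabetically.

Answer: ["i", "m"]

Working:
def/use:
  B0: {i,m} / ∅
  B1: {i,v} / {i}
  B2: {r} / ∅
  B3: {j} / {m}
  B4: {i} / {i}
  B5: {m,v} / {m}

Liveness:
  live B0: ∅→{i,m}
  live B1: {i,m}→{i,m}
  live B2: {i,m}→{i,m}
  live B3: {i,m}→{i,m}
  live B4: {i,m}→{i,m}
  live B5: {m}→∅

Interfere edges:
  i — {j,m,r,v}
  j — {i,m}
  m — {i,j,r,v}
  r — {i,m}
  v — {i,m}

N(r) = ["i", "m"]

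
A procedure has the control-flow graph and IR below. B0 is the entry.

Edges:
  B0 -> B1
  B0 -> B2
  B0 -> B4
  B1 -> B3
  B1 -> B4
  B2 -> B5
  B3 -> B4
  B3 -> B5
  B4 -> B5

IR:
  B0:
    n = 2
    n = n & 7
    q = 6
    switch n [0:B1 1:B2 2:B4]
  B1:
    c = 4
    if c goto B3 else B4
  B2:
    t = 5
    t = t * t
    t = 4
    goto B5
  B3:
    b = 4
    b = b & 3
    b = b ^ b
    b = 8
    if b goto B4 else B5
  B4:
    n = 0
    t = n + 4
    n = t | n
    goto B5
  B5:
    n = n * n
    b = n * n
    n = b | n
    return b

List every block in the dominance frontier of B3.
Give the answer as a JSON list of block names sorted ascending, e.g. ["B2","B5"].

idom tree: B1←B0 B2←B0 B3←B1 B4←B0 B5←B0
Join-block Dom:
  B4: preds {B0,B1,B3}: {B0} ∩ {B0,B1} ∩ {B0,B1,B3} = {B0}; idom=B0
  B5: preds {B2,B3,B4}: {B0,B2} ∩ {B0,B1,B3} ∩ {B0,B4} = {B0}; idom=B0

DF walk-up:
  B4←B0: walk · to B0
  B4←B1: walk B1 to B0
  B4←B3: walk B3→B1 to B0
  B5←B2: walk B2 to B0
  B5←B3: walk B3→B1 to B0
  B5←B4: walk B4 to B0
  B0 → ∅
  B1 → {B4,B5}
  B2 → {B5}
  B3 → {B4,B5}
  B4 → {B5}
  B5 → ∅

DF(B3) = ["B4", "B5"]

Answer: ["B4", "B5"]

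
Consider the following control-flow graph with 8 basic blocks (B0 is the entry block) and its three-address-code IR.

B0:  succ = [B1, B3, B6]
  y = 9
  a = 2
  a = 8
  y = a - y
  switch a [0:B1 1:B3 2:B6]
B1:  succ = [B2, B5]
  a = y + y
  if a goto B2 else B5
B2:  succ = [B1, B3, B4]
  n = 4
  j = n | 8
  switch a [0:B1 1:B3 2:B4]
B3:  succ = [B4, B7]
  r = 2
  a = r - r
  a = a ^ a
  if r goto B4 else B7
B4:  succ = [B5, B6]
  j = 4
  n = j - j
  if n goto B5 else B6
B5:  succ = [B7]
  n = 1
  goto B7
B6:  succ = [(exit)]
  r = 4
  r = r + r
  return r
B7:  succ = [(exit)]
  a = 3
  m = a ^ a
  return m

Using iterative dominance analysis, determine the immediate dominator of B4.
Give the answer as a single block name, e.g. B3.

idom tree: B1←B0 B2←B1 B3←B0 B4←B0 B5←B0 B6←B0 B7←B0
Join-block Dom:
  B1: preds {B0,B2}: {B0} ∩ {B0,B1,B2} = {B0}; idom=B0
  B3: preds {B0,B2}: {B0} ∩ {B0,B1,B2} = {B0}; idom=B0
  B4: preds {B2,B3}: {B0,B1,B2} ∩ {B0,B3} = {B0}; idom=B0
  B5: preds {B1,B4}: {B0,B1} ∩ {B0,B4} = {B0}; idom=B0
  B6: preds {B0,B4}: {B0} ∩ {B0,B4} = {B0}; idom=B0
  B7: preds {B3,B5}: {B0,B3} ∩ {B0,B5} = {B0}; idom=B0

idom(B4) = B0

Answer: B0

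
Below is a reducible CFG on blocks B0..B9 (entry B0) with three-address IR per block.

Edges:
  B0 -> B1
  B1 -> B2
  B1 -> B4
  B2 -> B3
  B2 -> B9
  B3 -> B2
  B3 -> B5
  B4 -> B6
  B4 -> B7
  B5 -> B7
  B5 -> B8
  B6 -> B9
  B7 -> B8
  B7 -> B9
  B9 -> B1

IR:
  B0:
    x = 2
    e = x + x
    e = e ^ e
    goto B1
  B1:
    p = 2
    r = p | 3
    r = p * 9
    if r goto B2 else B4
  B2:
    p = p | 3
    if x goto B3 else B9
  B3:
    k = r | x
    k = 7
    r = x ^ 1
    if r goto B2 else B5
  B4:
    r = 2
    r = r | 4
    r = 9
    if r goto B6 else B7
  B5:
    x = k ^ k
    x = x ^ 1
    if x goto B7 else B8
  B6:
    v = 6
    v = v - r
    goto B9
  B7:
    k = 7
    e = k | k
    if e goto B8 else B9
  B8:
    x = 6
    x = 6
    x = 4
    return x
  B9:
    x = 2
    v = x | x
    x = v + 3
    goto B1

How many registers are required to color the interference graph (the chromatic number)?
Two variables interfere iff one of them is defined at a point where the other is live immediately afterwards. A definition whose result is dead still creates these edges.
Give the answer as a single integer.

Block summaries:
  B0 def {e,x} use ∅
  B1 def {p,r} use ∅
  B2 def {p} use {p,x}
  B3 def {k,r} use {r,x}
  B4 def {r} use ∅
  B5 def {x} use {k}
  B6 def {v} use {r}
  B7 def {e,k} use ∅
  B8 def {x} use ∅
  B9 def {v,x} use ∅

Backward fixpoint:
  B0: in=∅ out={x}
  B1: in={x} out={p,r,x}
  B2: in={p,r,x} out={p,r,x}
  B3: in={p,r,x} out={k,p,r,x}
  B4: in=∅ out={r}
  B5: in={k} out=∅
  B6: in={r} out=∅
  B7: in=∅ out=∅
  B8: in=∅ out=∅
  B9: in=∅ out={x}

Interference:
  e — {x}
  k — {p,r,x}
  p — {k,r,x}
  r — {k,p,v,x}
  v — {r}
  x — {e,k,p,r}

Chromatic number:
  lower bound: {k,p,r,x} mutually conflict ⇒ χ ≥ 4
  4-colouring: c0={e,r}  c1={v,x}  c2={k}  c3={p}
  χ = 4

Answer: 4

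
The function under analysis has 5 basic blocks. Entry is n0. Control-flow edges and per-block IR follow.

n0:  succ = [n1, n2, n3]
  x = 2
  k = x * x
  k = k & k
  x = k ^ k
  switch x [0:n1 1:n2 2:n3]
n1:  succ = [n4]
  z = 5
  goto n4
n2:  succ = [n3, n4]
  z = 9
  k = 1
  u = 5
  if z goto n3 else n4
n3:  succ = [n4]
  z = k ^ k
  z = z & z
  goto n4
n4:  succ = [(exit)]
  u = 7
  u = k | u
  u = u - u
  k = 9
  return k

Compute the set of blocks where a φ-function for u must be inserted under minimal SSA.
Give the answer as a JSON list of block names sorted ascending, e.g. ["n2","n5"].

Answer: ["n3", "n4"]

Working:
idom tree: n1←n0 n2←n0 n3←n0 n4←n0
Dom at joins:
  n3: preds {n0,n2}: {n0} ∩ {n0,n2} = {n0}; idom=n0
  n4: preds {n1,n2,n3}: {n0,n1} ∩ {n0,n2} ∩ {n0,n3} = {n0}; idom=n0

Frontier:
  n3←n0: walk · to n0
  n3←n2: walk n2 to n0
  n4←n1: walk n1 to n0
  n4←n2: walk n2 to n0
  n4←n3: walk n3 to n0
  n0: DF=∅
  n1: DF={n4}
  n2: DF={n3,n4}
  n3: DF={n4}
  n4: DF=∅

φ for u: defs {n2,n4}
  DF⁺ = {n3,n4}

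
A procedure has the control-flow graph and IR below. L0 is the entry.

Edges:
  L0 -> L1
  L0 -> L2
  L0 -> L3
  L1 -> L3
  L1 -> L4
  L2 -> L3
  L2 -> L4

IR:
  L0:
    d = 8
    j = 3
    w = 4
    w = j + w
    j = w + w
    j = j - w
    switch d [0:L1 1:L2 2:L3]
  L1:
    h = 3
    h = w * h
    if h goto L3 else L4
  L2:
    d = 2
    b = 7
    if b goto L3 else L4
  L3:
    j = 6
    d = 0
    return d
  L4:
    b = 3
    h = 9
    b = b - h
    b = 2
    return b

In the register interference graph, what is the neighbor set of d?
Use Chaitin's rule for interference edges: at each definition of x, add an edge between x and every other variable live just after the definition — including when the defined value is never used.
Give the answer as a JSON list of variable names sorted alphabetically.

Answer: ["j", "w"]

Analysis:
Per-block:
  L0 def {d,j,w} use ∅
  L1 def {h} use {w}
  L2 def {b,d} use ∅
  L3 def {d,j} use ∅
  L4 def {b,h} use ∅

Live sets:
  L0 li=∅ lo={w}
  L1 li={w} lo=∅
  L2 li=∅ lo=∅
  L3 li=∅ lo=∅
  L4 li=∅ lo=∅

Interfere edges:
  b — {h}
  d — {j,w}
  h — {b,w}
  j — {d,w}
  w — {d,h,j}

N(d) = ["j", "w"]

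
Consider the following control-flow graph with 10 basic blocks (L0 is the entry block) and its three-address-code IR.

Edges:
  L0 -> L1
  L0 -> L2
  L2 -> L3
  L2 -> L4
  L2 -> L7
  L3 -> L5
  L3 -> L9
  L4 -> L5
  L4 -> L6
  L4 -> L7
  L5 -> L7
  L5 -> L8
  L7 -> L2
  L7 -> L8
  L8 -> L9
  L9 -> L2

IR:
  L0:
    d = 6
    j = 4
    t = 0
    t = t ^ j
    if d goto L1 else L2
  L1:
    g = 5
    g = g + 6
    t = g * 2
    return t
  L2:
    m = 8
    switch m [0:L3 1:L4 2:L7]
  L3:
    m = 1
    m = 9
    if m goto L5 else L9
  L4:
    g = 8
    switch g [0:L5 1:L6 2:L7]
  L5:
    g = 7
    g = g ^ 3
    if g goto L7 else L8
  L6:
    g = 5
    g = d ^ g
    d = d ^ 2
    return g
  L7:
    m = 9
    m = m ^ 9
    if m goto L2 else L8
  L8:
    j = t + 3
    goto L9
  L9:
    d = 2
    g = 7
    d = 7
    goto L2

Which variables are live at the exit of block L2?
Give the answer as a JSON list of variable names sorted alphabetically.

Per-block:
  L0 def {d,j,t} use ∅
  L1 def {g,t} use ∅
  L2 def {m} use ∅
  L3 def {m} use ∅
  L4 def {g} use ∅
  L5 def {g} use ∅
  L6 def {d,g} use {d}
  L7 def {m} use ∅
  L8 def {j} use {t}
  L9 def {d,g} use ∅

Liveness:
  live L0: ∅→{d,t}
  live L1: ∅→∅
  live L2: {d,t}→{d,t}
  live L3: {d,t}→{d,t}
  live L4: {d,t}→{d,t}
  live L5: {d,t}→{d,t}
  live L6: {d}→∅
  live L7: {d,t}→{d,t}
  live L8: {t}→{t}
  live L9: {t}→{d,t}

live-out(L2) = ["d", "t"]

Answer: ["d", "t"]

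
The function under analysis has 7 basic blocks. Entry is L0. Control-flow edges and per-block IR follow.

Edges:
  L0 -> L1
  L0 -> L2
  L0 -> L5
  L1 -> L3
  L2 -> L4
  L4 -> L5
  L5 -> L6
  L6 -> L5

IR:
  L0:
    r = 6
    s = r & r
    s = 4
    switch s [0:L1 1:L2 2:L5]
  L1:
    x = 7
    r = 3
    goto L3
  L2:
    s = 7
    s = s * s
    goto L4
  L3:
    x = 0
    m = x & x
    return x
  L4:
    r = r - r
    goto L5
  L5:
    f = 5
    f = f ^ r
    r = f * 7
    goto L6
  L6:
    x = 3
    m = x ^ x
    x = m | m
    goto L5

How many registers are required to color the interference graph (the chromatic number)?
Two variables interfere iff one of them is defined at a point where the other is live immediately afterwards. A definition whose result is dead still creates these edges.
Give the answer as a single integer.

Answer: 3

Working:
def/use:
  L0: def={r,s} ue=∅
  L1: def={r,x} ue=∅
  L2: def={s} ue=∅
  L3: def={m,x} ue=∅
  L4: def={r} ue={r}
  L5: def={f,r} ue={r}
  L6: def={m,x} ue=∅

Backward fixpoint:
  live L0: ∅→{r}
  live L1: ∅→∅
  live L2: {r}→{r}
  live L3: ∅→∅
  live L4: {r}→{r}
  live L5: {r}→{r}
  live L6: {r}→{r}

Conflict graph:
  f: {r}
  m: {r,x}
  r: {f,m,s,x}
  s: {r}
  x: {m,r}

Registers:
  {m,r,x} pairwise interfere (3-clique) ⇒ χ ≥ 3
  assign f→r1 m→r1 r→r0 s→r1 x→r2 — no edge inside a register ⇒ χ ≤ 3
  χ = 3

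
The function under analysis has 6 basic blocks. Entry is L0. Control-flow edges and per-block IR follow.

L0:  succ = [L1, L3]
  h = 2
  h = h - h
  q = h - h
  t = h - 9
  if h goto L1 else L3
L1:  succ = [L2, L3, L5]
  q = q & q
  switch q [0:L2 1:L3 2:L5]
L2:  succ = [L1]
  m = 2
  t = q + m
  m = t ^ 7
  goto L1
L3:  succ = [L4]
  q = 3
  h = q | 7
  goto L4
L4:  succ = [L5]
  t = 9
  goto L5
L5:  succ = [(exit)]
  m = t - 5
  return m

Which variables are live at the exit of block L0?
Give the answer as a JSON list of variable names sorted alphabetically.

Answer: ["q", "t"]

Working:
Block summaries:
  L0: {h,q,t} / ∅
  L1: {q} / {q}
  L2: {m,t} / {q}
  L3: {h,q} / ∅
  L4: {t} / ∅
  L5: {m} / {t}

Live sets:
  L0: in=∅ out={q,t}
  L1: in={q,t} out={q,t}
  L2: in={q} out={q,t}
  L3: in=∅ out=∅
  L4: in=∅ out={t}
  L5: in={t} out=∅

live-out(L0) = ["q", "t"]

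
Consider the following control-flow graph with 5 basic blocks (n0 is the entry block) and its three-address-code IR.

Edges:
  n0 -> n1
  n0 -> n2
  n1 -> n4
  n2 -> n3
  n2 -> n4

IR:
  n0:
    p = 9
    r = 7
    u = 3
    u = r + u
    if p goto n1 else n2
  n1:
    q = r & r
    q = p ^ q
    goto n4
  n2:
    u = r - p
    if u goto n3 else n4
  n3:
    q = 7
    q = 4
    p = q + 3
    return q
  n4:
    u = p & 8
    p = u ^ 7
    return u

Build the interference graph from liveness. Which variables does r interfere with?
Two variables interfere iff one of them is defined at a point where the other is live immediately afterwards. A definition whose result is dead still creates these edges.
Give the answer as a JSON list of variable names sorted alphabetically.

Answer: ["p", "u"]

Working:
Per-block:
  n0 def {p,r,u} use ∅
  n1 def {q} use {p,r}
  n2 def {u} use {p,r}
  n3 def {p,q} use ∅
  n4 def {p,u} use {p}

Backward fixpoint:
  n0: in=∅ out={p,r}
  n1: in={p,r} out={p}
  n2: in={p,r} out={p}
  n3: in=∅ out=∅
  n4: in={p} out=∅

Conflict graph:
  p — {q,r,u}
  q — {p}
  r — {p,u}
  u — {p,r}

N(r) = ["p", "u"]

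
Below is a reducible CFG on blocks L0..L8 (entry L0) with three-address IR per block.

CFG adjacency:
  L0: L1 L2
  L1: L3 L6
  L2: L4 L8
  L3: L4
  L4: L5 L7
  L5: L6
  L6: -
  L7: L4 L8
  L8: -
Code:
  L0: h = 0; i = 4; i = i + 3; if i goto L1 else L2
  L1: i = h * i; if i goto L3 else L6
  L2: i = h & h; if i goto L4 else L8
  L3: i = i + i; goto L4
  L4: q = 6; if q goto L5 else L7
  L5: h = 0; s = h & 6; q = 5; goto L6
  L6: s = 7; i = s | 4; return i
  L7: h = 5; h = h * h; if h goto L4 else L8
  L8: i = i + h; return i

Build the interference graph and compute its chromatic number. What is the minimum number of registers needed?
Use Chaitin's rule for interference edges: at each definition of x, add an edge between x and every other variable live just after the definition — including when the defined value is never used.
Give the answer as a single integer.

def/use:
  L0 def {h,i} use ∅
  L1 def {i} use {h,i}
  L2 def {i} use {h}
  L3 def {i} use {i}
  L4 def {q} use ∅
  L5 def {h,q,s} use ∅
  L6 def {i,s} use ∅
  L7 def {h} use ∅
  L8 def {i} use {h,i}

Liveness:
  L0: in=∅ out={h,i}
  L1: in={h,i} out={i}
  L2: in={h} out={h,i}
  L3: in={i} out={i}
  L4: in={i} out={i}
  L5: in=∅ out=∅
  L6: in=∅ out=∅
  L7: in={i} out={h,i}
  L8: in={h,i} out=∅

Interfere edges:
  h — {i}
  i — {h,q}
  q — {i}
  s — ∅

Chromatic number:
  {h,i} pairwise interfere (2-clique) ⇒ χ ≥ 2
  assign h→r1 i→r0 q→r1 s→r0 — no edge inside a register ⇒ χ ≤ 2
  χ = 2

Answer: 2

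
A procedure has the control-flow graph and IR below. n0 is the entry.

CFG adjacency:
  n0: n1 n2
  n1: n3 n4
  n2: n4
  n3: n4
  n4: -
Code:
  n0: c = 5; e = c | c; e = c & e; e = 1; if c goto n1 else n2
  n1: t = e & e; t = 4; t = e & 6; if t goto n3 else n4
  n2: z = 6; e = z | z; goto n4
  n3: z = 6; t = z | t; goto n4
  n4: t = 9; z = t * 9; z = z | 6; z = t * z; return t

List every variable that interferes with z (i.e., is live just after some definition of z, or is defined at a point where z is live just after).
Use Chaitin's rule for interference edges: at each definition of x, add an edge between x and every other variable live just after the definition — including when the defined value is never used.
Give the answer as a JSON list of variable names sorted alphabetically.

Answer: ["t"]

Derivation:
Block summaries:
  n0: {c,e} / ∅
  n1: {t} / {e}
  n2: {e,z} / ∅
  n3: {t,z} / {t}
  n4: {t,z} / ∅

Liveness:
  n0: in=∅ out={e}
  n1: in={e} out={t}
  n2: in=∅ out=∅
  n3: in={t} out=∅
  n4: in=∅ out=∅

Interference:
  c — {e}
  e — {c,t}
  t — {e,z}
  z — {t}

N(z) = ["t"]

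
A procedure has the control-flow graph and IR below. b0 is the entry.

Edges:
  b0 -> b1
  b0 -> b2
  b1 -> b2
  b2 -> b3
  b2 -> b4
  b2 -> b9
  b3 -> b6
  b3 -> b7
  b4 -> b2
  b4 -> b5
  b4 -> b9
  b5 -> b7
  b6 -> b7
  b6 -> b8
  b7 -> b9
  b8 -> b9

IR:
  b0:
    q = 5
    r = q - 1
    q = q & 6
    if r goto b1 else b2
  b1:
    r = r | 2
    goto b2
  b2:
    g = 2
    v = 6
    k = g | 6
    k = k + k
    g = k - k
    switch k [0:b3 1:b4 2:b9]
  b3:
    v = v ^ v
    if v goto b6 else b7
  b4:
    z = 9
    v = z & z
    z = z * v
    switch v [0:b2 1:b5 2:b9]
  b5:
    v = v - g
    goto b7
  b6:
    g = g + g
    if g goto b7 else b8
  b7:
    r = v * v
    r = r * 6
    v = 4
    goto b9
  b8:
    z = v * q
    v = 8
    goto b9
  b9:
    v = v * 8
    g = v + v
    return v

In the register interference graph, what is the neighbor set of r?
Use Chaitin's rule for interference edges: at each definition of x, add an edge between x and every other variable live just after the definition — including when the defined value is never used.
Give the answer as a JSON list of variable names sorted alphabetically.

Per-block:
  b0: {q,r} / ∅
  b1: {r} / {r}
  b2: {g,k,v} / ∅
  b3: {v} / {v}
  b4: {v,z} / ∅
  b5: {v} / {g,v}
  b6: {g} / {g}
  b7: {r,v} / {v}
  b8: {v,z} / {q,v}
  b9: {g,v} / {v}

Liveness:
  b0: in=∅ out={q,r}
  b1: in={q,r} out={q}
  b2: in={q} out={g,q,v}
  b3: in={g,q,v} out={g,q,v}
  b4: in={g,q} out={g,q,v}
  b5: in={g,v} out={v}
  b6: in={g,q,v} out={q,v}
  b7: in={v} out={v}
  b8: in={q,v} out={v}
  b9: in={v} out=∅

Interfere edges:
  g↔{k,q,v,z}
  k↔{g,q,v}
  q↔{g,k,r,v,z}
  r↔{q}
  v↔{g,k,q,z}
  z↔{g,q,v}

N(r) = ["q"]

Answer: ["q"]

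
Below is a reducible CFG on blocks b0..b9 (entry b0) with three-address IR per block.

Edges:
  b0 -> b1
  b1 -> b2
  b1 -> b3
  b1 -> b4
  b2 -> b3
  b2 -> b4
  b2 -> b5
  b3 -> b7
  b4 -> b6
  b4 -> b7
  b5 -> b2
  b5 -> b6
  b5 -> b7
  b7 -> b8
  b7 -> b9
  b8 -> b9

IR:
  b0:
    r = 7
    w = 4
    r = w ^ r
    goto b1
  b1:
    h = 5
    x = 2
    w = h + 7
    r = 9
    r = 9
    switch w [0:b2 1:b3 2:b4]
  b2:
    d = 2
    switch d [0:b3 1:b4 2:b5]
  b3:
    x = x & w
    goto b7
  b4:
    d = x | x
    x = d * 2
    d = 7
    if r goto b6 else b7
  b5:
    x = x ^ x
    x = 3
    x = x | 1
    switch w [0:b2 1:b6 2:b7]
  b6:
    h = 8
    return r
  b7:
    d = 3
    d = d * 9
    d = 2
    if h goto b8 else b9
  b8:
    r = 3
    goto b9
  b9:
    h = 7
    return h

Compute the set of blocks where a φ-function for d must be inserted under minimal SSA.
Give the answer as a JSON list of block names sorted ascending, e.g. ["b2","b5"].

Answer: ["b2", "b3", "b4", "b6", "b7"]

Derivation:
idom tree: b1←b0 b2←b1 b3←b1 b4←b1 b5←b2 b6←b1 b7←b1 b8←b7 b9←b7
Dom at joins:
  b2: preds {b1,b5}: {b0,b1} ∩ {b0,b1,b2,b5} = {b0,b1}; idom=b1
  b3: preds {b1,b2}: {b0,b1} ∩ {b0,b1,b2} = {b0,b1}; idom=b1
  b4: preds {b1,b2}: {b0,b1} ∩ {b0,b1,b2} = {b0,b1}; idom=b1
  b6: preds {b4,b5}: {b0,b1,b4} ∩ {b0,b1,b2,b5} = {b0,b1}; idom=b1
  b7: preds {b3,b4,b5}: {b0,b1,b3} ∩ {b0,b1,b4} ∩ {b0,b1,b2,b5} = {b0,b1}; idom=b1
  b9: preds {b7,b8}: {b0,b1,b7} ∩ {b0,b1,b7,b8} = {b0,b1,b7}; idom=b7

DF derivation:
  join b2 pred b1: · stop@b1
  join b2 pred b5: b5→b2 stop@b1
  join b3 pred b1: · stop@b1
  join b3 pred b2: b2 stop@b1
  join b4 pred b1: · stop@b1
  join b4 pred b2: b2 stop@b1
  join b6 pred b4: b4 stop@b1
  join b6 pred b5: b5→b2 stop@b1
  join b7 pred b3: b3 stop@b1
  join b7 pred b4: b4 stop@b1
  join b7 pred b5: b5→b2 stop@b1
  join b9 pred b7: · stop@b7
  join b9 pred b8: b8 stop@b7
  b0: DF=∅
  b1: DF=∅
  b2: DF={b2,b3,b4,b6,b7}
  b3: DF={b7}
  b4: DF={b6,b7}
  b5: DF={b2,b6,b7}
  b6: DF=∅
  b7: DF=∅
  b8: DF={b9}
  b9: DF=∅

φ for d: defs {b2,b4,b7}
  DF⁺ = {b2,b3,b4,b6,b7}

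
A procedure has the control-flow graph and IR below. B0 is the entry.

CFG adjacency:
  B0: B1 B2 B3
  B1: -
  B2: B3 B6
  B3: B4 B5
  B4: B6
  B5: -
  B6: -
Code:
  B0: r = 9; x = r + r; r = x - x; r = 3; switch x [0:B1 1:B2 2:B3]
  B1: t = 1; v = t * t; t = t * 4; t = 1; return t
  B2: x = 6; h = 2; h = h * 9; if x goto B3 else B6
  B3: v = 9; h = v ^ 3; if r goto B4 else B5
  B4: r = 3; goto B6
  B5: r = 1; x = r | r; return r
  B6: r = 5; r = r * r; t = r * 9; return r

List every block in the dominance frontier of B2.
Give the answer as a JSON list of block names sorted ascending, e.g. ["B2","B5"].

idom tree: B1←B0 B2←B0 B3←B0 B4←B3 B5←B3 B6←B0
Dom at joins:
  B3: preds {B0,B2}: {B0} ∩ {B0,B2} = {B0}; idom=B0
  B6: preds {B2,B4}: {B0,B2} ∩ {B0,B3,B4} = {B0}; idom=B0

DF derivation:
  B3←B0: walk · to B0
  B3←B2: walk B2 to B0
  B6←B2: walk B2 to B0
  B6←B4: walk B4→B3 to B0
  B0: DF=∅
  B1: DF=∅
  B2: DF={B3,B6}
  B3: DF={B6}
  B4: DF={B6}
  B5: DF=∅
  B6: DF=∅

DF(B2) = ["B3", "B6"]

Answer: ["B3", "B6"]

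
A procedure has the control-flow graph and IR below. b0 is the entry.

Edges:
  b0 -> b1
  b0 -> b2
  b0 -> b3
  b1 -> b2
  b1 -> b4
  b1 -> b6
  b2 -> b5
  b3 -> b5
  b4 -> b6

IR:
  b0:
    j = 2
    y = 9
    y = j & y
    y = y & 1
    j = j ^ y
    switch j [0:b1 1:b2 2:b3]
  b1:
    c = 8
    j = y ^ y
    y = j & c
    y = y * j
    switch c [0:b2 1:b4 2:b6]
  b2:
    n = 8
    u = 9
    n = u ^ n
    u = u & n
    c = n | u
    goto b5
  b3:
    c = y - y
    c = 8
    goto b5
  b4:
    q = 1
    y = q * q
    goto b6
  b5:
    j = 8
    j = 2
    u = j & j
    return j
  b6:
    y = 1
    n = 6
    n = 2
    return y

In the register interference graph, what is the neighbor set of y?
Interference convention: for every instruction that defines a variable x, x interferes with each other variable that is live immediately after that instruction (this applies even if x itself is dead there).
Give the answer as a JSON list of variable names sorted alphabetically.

Per-block:
  b0: def={j,y} ue=∅
  b1: def={c,j,y} ue={y}
  b2: def={c,n,u} ue=∅
  b3: def={c} ue={y}
  b4: def={q,y} ue=∅
  b5: def={j,u} ue=∅
  b6: def={n,y} ue=∅

Backward fixpoint:
  b0: in=∅ out={y}
  b1: in={y} out=∅
  b2: in=∅ out=∅
  b3: in={y} out=∅
  b4: in=∅ out=∅
  b5: in=∅ out=∅
  b6: in=∅ out=∅

Conflict graph:
  c: {j,y}
  j: {c,u,y}
  n: {u,y}
  q: ∅
  u: {j,n}
  y: {c,j,n}

N(y) = ["c", "j", "n"]

Answer: ["c", "j", "n"]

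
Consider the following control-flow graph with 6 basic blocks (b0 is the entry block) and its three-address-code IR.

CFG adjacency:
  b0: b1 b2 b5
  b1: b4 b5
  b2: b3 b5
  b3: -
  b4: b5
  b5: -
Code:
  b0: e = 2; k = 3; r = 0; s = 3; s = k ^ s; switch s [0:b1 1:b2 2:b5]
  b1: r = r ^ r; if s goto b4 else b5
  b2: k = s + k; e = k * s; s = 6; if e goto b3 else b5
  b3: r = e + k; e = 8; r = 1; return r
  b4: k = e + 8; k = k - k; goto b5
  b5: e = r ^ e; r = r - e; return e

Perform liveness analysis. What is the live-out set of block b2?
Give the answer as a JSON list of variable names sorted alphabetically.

Block summaries:
  b0: {e,k,r,s} / ∅
  b1: {r} / {r,s}
  b2: {e,k,s} / {k,s}
  b3: {e,r} / {e,k}
  b4: {k} / {e}
  b5: {e,r} / {e,r}

Liveness:
  b0 li=∅ lo={e,k,r,s}
  b1 li={e,r,s} lo={e,r}
  b2 li={k,r,s} lo={e,k,r}
  b3 li={e,k} lo=∅
  b4 li={e,r} lo={e,r}
  b5 li={e,r} lo=∅

live-out(b2) = ["e", "k", "r"]

Answer: ["e", "k", "r"]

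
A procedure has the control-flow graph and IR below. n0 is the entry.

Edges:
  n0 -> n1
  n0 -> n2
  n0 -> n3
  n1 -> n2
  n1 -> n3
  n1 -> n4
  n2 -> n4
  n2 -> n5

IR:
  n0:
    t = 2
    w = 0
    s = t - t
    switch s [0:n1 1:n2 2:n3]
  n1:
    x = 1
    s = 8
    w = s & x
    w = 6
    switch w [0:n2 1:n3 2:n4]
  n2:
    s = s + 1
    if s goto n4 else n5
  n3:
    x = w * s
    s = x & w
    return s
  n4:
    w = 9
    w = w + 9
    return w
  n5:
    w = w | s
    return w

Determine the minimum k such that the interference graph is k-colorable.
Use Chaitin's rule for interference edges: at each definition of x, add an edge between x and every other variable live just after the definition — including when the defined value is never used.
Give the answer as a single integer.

Per-block:
  n0 def {s,t,w} use ∅
  n1 def {s,w,x} use ∅
  n2 def {s} use {s}
  n3 def {s,x} use {s,w}
  n4 def {w} use ∅
  n5 def {w} use {s,w}

Live sets:
  live n0: ∅→{s,w}
  live n1: ∅→{s,w}
  live n2: {s,w}→{s,w}
  live n3: {s,w}→∅
  live n4: ∅→∅
  live n5: {s,w}→∅

Interfere edges:
  s — {w,x}
  t — {w}
  w — {s,t,x}
  x — {s,w}

Chromatic number:
  {s,w,x} pairwise interfere (3-clique) ⇒ χ ≥ 3
  assign s→c1 t→c1 w→c0 x→c2 — no edge inside a register ⇒ χ ≤ 3
  χ = 3

Answer: 3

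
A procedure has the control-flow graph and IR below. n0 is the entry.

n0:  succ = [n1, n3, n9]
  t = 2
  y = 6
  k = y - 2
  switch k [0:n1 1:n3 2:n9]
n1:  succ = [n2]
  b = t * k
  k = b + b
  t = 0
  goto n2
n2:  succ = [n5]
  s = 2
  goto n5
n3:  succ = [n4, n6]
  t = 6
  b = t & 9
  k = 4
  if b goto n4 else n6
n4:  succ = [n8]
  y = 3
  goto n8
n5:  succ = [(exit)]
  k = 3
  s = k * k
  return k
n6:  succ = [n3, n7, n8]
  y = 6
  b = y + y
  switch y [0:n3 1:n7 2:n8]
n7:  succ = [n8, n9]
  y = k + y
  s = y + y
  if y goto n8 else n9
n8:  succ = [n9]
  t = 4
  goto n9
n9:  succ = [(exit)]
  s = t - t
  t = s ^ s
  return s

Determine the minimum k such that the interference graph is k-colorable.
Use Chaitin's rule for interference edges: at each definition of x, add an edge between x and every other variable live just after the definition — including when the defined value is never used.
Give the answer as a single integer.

Answer: 4

Working:
Block summaries:
  n0 def {k,t,y} use ∅
  n1 def {b,k,t} use {k,t}
  n2 def {s} use ∅
  n3 def {b,k,t} use ∅
  n4 def {y} use ∅
  n5 def {k,s} use ∅
  n6 def {b,y} use ∅
  n7 def {s,y} use {k,y}
  n8 def {t} use ∅
  n9 def {s,t} use {t}

Backward fixpoint:
  n0 li=∅ lo={k,t}
  n1 li={k,t} lo=∅
  n2 li=∅ lo=∅
  n3 li=∅ lo={k,t}
  n4 li=∅ lo=∅
  n5 li=∅ lo=∅
  n6 li={k,t} lo={k,t,y}
  n7 li={k,t,y} lo={t}
  n8 li=∅ lo={t}
  n9 li={t} lo=∅

Interfere edges:
  b: {k,t,y}
  k: {b,s,t,y}
  s: {k,t,y}
  t: {b,k,s,y}
  y: {b,k,s,t}

Colouring:
  lower bound: {b,k,t,y} mutually conflict ⇒ χ ≥ 4
  4-colouring: c0={k}  c1={t}  c2={y}  c3={b,s}
  χ = 4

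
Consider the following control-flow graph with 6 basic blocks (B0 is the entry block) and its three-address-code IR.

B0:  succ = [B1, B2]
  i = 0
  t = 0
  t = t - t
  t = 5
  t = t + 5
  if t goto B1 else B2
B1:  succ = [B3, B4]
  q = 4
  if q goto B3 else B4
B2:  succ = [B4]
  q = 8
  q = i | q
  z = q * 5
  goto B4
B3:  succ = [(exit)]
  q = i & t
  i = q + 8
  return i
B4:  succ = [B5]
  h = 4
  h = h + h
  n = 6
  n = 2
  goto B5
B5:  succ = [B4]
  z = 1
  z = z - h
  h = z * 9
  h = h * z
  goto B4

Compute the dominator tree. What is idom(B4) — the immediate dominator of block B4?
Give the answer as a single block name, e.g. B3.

Answer: B0

Analysis:
idom tree: B1←B0 B2←B0 B3←B1 B4←B0 B5←B4
Dom∩ at merges:
  B4: preds {B1,B2,B5}: {B0,B1} ∩ {B0,B2} ∩ {B0,B4,B5} = {B0}; idom=B0

idom(B4) = B0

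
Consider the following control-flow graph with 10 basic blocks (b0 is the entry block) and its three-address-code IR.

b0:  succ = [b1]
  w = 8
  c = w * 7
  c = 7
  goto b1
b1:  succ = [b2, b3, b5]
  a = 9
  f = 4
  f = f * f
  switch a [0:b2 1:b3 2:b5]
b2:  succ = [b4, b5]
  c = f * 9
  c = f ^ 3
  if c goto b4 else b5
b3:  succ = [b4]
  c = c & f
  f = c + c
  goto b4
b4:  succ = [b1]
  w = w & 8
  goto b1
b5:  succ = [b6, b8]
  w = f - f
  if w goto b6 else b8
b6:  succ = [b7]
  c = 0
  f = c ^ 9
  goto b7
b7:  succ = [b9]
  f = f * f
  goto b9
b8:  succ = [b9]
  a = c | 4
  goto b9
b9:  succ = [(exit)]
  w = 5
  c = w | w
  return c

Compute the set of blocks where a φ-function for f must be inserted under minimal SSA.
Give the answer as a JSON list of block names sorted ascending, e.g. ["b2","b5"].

idom tree: b1←b0 b2←b1 b3←b1 b4←b1 b5←b1 b6←b5 b7←b6 b8←b5 b9←b5
Dom at joins:
  b1: preds {b0,b4}: {b0} ∩ {b0,b1,b4} = {b0}; idom=b0
  b4: preds {b2,b3}: {b0,b1,b2} ∩ {b0,b1,b3} = {b0,b1}; idom=b1
  b5: preds {b1,b2}: {b0,b1} ∩ {b0,b1,b2} = {b0,b1}; idom=b1
  b9: preds {b7,b8}: {b0,b1,b5,b6,b7} ∩ {b0,b1,b5,b8} = {b0,b1,b5}; idom=b5

DF derivation:
  join b1 pred b0: · stop@b0
  join b1 pred b4: b4→b1 stop@b0
  join b4 pred b2: b2 stop@b1
  join b4 pred b3: b3 stop@b1
  join b5 pred b1: · stop@b1
  join b5 pred b2: b2 stop@b1
  join b9 pred b7: b7→b6 stop@b5
  join b9 pred b8: b8 stop@b5
  DF(b0)=∅
  DF(b1)={b1}
  DF(b2)={b4,b5}
  DF(b3)={b4}
  DF(b4)={b1}
  DF(b5)=∅
  DF(b6)={b9}
  DF(b7)={b9}
  DF(b8)={b9}
  DF(b9)=∅

φ for f: defs {b1,b3,b6,b7}
  DF⁺ = {b1,b4,b9}

Answer: ["b1", "b4", "b9"]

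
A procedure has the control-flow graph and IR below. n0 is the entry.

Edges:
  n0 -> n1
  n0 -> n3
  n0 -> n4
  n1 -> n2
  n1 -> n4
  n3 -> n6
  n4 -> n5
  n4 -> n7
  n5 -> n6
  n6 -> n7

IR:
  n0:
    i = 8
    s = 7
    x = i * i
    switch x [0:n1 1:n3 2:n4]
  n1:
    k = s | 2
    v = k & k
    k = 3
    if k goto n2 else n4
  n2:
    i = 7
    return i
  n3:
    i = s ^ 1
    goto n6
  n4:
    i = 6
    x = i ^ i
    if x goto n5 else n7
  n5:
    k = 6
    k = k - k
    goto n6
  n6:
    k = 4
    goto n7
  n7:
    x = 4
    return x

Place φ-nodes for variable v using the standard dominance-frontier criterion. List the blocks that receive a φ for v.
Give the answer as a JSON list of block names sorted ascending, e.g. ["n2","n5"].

Answer: ["n4", "n6", "n7"]

Derivation:
idom tree: n1←n0 n2←n1 n3←n0 n4←n0 n5←n4 n6←n0 n7←n0
Join-block Dom:
  n4: preds {n0,n1}: {n0} ∩ {n0,n1} = {n0}; idom=n0
  n6: preds {n3,n5}: {n0,n3} ∩ {n0,n4,n5} = {n0}; idom=n0
  n7: preds {n4,n6}: {n0,n4} ∩ {n0,n6} = {n0}; idom=n0

DF walk-up:
  n4←n0: walk · to n0
  n4←n1: walk n1 to n0
  n6←n3: walk n3 to n0
  n6←n5: walk n5→n4 to n0
  n7←n4: walk n4 to n0
  n7←n6: walk n6 to n0
  n0: DF=∅
  n1: DF={n4}
  n2: DF=∅
  n3: DF={n6}
  n4: DF={n6,n7}
  n5: DF={n6}
  n6: DF={n7}
  n7: DF=∅

φ for v: defs {n1}
  DF⁺ = {n4,n6,n7}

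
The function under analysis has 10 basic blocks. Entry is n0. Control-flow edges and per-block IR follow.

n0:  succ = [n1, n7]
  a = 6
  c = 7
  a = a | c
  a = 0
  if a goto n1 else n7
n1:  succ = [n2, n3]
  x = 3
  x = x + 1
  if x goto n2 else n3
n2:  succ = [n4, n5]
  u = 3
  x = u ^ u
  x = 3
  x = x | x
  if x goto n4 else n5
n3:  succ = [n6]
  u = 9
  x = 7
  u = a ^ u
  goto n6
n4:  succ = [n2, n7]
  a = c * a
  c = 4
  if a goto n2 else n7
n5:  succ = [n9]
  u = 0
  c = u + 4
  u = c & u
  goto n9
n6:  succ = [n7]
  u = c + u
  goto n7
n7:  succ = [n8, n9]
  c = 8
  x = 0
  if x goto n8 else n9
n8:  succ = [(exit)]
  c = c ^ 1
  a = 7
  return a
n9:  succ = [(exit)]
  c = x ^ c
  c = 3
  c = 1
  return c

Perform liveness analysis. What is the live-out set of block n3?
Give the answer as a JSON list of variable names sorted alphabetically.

Block summaries:
  n0 def {a,c} use ∅
  n1 def {x} use ∅
  n2 def {u,x} use ∅
  n3 def {u,x} use {a}
  n4 def {a,c} use {a,c}
  n5 def {c,u} use ∅
  n6 def {u} use {c,u}
  n7 def {c,x} use ∅
  n8 def {a,c} use {c}
  n9 def {c} use {c,x}

Liveness:
  live n0: ∅→{a,c}
  live n1: {a,c}→{a,c}
  live n2: {a,c}→{a,c,x}
  live n3: {a,c}→{c,u}
  live n4: {a,c}→{a,c}
  live n5: {x}→{c,x}
  live n6: {c,u}→∅
  live n7: ∅→{c,x}
  live n8: {c}→∅
  live n9: {c,x}→∅

live-out(n3) = ["c", "u"]

Answer: ["c", "u"]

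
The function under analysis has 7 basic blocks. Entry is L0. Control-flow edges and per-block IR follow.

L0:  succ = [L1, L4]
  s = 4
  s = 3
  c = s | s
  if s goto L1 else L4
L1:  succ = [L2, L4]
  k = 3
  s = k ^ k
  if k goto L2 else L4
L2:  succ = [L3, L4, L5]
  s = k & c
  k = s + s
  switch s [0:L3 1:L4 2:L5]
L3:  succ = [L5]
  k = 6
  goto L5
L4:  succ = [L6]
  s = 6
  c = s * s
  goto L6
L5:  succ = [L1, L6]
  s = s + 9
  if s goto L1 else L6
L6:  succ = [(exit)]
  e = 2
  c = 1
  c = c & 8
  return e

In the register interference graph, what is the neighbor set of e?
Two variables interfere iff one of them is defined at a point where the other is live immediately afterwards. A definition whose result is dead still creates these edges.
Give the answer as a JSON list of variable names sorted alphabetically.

Answer: ["c"]

Analysis:
Per-block:
  L0 def {c,s} use ∅
  L1 def {k,s} use ∅
  L2 def {k,s} use {c,k}
  L3 def {k} use ∅
  L4 def {c,s} use ∅
  L5 def {s} use {s}
  L6 def {c,e} use ∅

Liveness:
  live L0: ∅→{c}
  live L1: {c}→{c,k}
  live L2: {c,k}→{c,s}
  live L3: {c,s}→{c,s}
  live L4: ∅→∅
  live L5: {c,s}→{c}
  live L6: ∅→∅

Interfere edges:
  c: {e,k,s}
  e: {c}
  k: {c,s}
  s: {c,k}

N(e) = ["c"]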